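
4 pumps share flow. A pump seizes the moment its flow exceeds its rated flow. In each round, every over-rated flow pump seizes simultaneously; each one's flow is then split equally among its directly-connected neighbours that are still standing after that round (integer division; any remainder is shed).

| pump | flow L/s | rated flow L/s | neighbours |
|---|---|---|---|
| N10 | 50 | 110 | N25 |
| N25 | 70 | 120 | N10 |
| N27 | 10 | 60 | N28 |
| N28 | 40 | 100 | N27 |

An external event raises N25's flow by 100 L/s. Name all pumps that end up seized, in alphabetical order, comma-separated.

N10, N25

Round 1 — N25 at 170 > 120. N25 seizes.
  N25 sheds 170 L/s to N10: 170 each.
    N10: 50+170 = 220 > 110
Round 2 — N10 seizes.
  N10 sheds 220 L/s: no online neighbours, lost.
No further seizures.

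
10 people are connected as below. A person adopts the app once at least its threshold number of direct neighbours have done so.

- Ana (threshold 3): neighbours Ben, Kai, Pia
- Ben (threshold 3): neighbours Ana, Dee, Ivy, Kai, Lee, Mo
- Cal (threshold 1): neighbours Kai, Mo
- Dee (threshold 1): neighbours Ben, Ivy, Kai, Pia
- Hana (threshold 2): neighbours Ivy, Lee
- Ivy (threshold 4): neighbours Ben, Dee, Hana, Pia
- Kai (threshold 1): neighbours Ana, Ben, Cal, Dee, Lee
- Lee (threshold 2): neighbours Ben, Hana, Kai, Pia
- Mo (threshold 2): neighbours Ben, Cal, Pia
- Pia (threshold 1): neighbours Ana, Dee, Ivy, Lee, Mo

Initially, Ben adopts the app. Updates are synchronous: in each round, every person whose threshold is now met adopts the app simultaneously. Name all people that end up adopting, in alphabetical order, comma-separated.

Round 1 — Ben adopts the app (initial).
Round 2 — checking thresholds:
  Ana: 1 of 3 neighbours < 3, holds.
  Dee: 1 of 4 neighbours ≥ 1, adopts the app.
  Ivy: 1 of 4 neighbours < 4, holds.
  Kai: 1 of 5 neighbours ≥ 1, adopts the app.
  Lee: 1 of 4 neighbours < 2, holds.
  Mo: 1 of 3 neighbours < 2, holds.
Round 3 — checking thresholds:
  Ana: 2 of 3 neighbours < 3, holds.
  Cal: 1 of 2 neighbours ≥ 1, adopts the app.
  Ivy: 2 of 4 neighbours < 4, holds.
  Lee: 2 of 4 neighbours ≥ 2, adopts the app.
  Mo: 1 of 3 neighbours < 2, holds.
  Pia: 1 of 5 neighbours ≥ 1, adopts the app.
Round 4 — checking thresholds:
  Ana: 3 of 3 neighbours ≥ 3, adopts the app.
  Hana: 1 of 2 neighbours < 2, holds.
  Ivy: 3 of 4 neighbours < 4, holds.
  Mo: 3 of 3 neighbours ≥ 2, adopts the app.
Round 5 — no new adoptions; cascade stops.

Ana, Ben, Cal, Dee, Kai, Lee, Mo, Pia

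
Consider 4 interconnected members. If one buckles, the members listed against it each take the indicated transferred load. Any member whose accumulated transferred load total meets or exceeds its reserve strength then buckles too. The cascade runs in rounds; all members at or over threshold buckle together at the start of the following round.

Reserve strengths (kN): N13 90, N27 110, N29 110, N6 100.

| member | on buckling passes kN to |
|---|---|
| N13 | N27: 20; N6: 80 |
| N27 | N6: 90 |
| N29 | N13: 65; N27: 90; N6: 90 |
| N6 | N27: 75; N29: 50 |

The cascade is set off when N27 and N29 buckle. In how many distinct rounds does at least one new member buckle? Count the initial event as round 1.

Round 1 — N27, N29 buckle (initial).
  N13: +65 → 65 < 90
  N6: +90+90 → 180 ≥ 100
Round 2 — N6 buckles.
No further bucklings.

2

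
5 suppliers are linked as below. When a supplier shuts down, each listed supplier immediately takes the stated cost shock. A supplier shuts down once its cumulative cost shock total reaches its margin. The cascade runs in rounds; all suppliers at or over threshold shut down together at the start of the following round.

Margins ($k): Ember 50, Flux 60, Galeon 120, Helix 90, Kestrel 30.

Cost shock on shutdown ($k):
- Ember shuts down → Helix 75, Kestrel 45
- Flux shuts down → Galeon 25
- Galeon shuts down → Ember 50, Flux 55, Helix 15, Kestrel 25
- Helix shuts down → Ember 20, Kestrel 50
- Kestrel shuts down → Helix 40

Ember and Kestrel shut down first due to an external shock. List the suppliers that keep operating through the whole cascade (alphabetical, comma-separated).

Flux, Galeon

Round 1 — Ember, Kestrel shut down (initial).
  Helix: +75+40 → 115 ≥ 90
Round 2 — Helix shuts down.
No further shutdowns.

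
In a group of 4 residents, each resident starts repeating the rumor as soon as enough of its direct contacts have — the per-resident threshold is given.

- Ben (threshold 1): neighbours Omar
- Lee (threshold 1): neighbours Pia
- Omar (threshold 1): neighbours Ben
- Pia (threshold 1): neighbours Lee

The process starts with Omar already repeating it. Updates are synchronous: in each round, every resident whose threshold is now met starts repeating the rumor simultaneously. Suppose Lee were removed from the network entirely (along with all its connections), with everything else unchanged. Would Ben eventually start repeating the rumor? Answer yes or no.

With Lee removed:
Round 1 — Omar starts repeating the rumor (initial).
Round 2 — checking thresholds:
  Ben: 1 of 1 neighbours ≥ 1, starts repeating the rumor.
Round 3 — no new spreads; cascade stops.

yes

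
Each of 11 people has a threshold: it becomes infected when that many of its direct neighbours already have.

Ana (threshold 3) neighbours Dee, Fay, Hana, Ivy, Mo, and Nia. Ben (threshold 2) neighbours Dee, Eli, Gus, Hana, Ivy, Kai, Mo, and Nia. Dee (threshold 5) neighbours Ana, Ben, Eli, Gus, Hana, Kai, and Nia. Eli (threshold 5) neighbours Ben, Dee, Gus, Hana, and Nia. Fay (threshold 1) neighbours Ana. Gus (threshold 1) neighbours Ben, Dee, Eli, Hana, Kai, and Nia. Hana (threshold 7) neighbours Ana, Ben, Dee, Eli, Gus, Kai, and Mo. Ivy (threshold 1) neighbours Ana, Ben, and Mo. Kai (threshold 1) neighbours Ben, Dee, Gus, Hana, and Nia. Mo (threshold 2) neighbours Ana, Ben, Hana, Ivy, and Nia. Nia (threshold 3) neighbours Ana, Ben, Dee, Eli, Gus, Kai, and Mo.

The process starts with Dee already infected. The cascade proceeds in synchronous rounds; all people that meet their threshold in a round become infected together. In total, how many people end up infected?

9

Round 1 — Dee becomes infected (initial).
Round 2 — checking thresholds:
  Ana: 1 of 6 neighbours < 3, holds.
  Ben: 1 of 8 neighbours < 2, holds.
  Eli: 1 of 5 neighbours < 5, holds.
  Gus: 1 of 6 neighbours ≥ 1, becomes infected.
  Hana: 1 of 7 neighbours < 7, holds.
  Kai: 1 of 5 neighbours ≥ 1, becomes infected.
  Nia: 1 of 7 neighbours < 3, holds.
Round 3 — checking thresholds:
  Ana: 1 of 6 neighbours < 3, holds.
  Ben: 3 of 8 neighbours ≥ 2, becomes infected.
  Eli: 2 of 5 neighbours < 5, holds.
  Hana: 3 of 7 neighbours < 7, holds.
  Nia: 3 of 7 neighbours ≥ 3, becomes infected.
Round 4 — checking thresholds:
  Ana: 2 of 6 neighbours < 3, holds.
  Eli: 4 of 5 neighbours < 5, holds.
  Hana: 4 of 7 neighbours < 7, holds.
  Ivy: 1 of 3 neighbours ≥ 1, becomes infected.
  Mo: 2 of 5 neighbours ≥ 2, becomes infected.
Round 5 — checking thresholds:
  Ana: 4 of 6 neighbours ≥ 3, becomes infected.
  Eli: 4 of 5 neighbours < 5, holds.
  Hana: 5 of 7 neighbours < 7, holds.
Round 6 — checking thresholds:
  Eli: 4 of 5 neighbours < 5, holds.
  Fay: 1 of 1 neighbours ≥ 1, becomes infected.
  Hana: 6 of 7 neighbours < 7, holds.
Round 7 — no new infections; cascade stops.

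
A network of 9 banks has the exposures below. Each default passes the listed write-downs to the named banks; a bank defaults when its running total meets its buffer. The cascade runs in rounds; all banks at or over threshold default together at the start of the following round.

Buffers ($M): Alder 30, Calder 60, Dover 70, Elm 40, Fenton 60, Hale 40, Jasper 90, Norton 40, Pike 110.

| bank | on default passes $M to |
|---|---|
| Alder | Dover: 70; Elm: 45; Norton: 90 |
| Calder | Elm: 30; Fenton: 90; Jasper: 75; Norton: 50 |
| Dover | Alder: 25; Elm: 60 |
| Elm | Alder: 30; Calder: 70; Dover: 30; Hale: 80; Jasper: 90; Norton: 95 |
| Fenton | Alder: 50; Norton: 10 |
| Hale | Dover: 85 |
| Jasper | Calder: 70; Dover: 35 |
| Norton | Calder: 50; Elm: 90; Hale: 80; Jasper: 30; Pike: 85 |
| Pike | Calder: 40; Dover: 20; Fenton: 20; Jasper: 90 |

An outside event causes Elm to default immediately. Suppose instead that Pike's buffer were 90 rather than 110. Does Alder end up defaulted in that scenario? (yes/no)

yes

With Pike's buffer at 90:
Round 1 — Elm defaults (initial).
  Alder: +30 → 30 ≥ 30
  Calder: +70 → 70 ≥ 60
  Dover: +30 → 30 < 70
  Hale: +80 → 80 ≥ 40
  Jasper: +90 → 90 ≥ 90
  Norton: +95 → 95 ≥ 40
Round 2 — Alder, Calder, Hale, Jasper, Norton default.
  Dover: +70+85+35 → 220 ≥ 70
  Fenton: +90 → 90 ≥ 60
  Pike: +85 → 85 < 90
Round 3 — Dover, Fenton default.
No further defaults.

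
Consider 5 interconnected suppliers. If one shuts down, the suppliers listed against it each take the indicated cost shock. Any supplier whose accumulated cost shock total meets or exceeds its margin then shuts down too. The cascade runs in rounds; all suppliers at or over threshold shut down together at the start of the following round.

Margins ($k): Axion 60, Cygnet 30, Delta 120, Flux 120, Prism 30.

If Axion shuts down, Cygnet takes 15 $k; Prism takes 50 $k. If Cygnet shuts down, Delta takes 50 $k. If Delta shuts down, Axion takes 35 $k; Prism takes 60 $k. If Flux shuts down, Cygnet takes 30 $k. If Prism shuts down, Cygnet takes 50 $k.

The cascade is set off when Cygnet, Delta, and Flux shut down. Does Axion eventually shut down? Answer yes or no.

no

Round 1 — Cygnet, Delta, Flux shut down (initial).
  Axion: +35 → 35 < 60
  Prism: +60 → 60 ≥ 30
Round 2 — Prism shuts down.
No further shutdowns.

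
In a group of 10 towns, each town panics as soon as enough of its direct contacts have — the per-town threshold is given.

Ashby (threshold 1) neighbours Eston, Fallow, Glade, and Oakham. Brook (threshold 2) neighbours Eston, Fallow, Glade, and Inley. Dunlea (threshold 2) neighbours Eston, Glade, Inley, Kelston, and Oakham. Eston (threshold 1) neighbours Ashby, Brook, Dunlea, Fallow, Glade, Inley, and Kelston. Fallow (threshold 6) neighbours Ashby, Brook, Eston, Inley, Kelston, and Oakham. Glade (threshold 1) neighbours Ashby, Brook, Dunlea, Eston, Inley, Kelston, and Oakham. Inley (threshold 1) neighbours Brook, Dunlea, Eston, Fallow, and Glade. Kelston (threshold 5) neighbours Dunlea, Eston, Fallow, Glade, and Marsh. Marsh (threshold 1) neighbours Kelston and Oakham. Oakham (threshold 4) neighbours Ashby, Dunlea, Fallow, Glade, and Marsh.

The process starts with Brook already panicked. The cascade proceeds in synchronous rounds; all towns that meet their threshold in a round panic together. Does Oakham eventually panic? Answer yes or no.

Round 1 — Brook panics (initial).
Round 2 — checking thresholds:
  Eston: 1 of 7 neighbours ≥ 1, panics.
  Fallow: 1 of 6 neighbours < 6, holds.
  Glade: 1 of 7 neighbours ≥ 1, panics.
  Inley: 1 of 5 neighbours ≥ 1, panics.
Round 3 — checking thresholds:
  Ashby: 2 of 4 neighbours ≥ 1, panics.
  Dunlea: 3 of 5 neighbours ≥ 2, panics.
  Fallow: 3 of 6 neighbours < 6, holds.
  Kelston: 2 of 5 neighbours < 5, holds.
  Oakham: 1 of 5 neighbours < 4, holds.
Round 4 — no new panics; cascade stops.

no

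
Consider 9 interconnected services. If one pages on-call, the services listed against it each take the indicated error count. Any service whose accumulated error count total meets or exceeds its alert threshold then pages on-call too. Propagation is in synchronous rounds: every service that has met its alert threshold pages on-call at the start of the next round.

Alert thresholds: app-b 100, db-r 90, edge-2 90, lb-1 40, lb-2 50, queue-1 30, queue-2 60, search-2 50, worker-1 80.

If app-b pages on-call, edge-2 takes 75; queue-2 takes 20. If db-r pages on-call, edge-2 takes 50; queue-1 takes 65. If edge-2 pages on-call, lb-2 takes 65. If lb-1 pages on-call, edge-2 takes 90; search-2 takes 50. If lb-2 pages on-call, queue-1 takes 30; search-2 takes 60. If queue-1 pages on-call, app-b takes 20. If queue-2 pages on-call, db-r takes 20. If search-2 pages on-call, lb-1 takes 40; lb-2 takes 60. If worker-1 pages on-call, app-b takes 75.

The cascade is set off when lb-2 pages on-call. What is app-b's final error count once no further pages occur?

20

Round 1 — lb-2 pages on-call (initial).
  queue-1: +30 → 30 ≥ 30
  search-2: +60 → 60 ≥ 50
Round 2 — queue-1, search-2 page on-call.
  app-b: +20 → 20 < 100
  lb-1: +40 → 40 ≥ 40
Round 3 — lb-1 pages on-call.
  edge-2: +90 → 90 ≥ 90
Round 4 — edge-2 pages on-call.
No further pages.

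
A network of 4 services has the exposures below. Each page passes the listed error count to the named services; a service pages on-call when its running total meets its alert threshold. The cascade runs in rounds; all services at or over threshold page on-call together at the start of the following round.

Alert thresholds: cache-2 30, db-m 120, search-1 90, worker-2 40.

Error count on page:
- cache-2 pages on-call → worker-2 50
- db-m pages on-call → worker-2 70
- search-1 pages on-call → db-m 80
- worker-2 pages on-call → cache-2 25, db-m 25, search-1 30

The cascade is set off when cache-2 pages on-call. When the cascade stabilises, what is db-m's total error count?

Round 1 — cache-2 pages on-call (initial).
  worker-2: +50 → 50 ≥ 40
Round 2 — worker-2 pages on-call.
  db-m: +25 → 25 < 120
  search-1: +30 → 30 < 90
No further pages.

25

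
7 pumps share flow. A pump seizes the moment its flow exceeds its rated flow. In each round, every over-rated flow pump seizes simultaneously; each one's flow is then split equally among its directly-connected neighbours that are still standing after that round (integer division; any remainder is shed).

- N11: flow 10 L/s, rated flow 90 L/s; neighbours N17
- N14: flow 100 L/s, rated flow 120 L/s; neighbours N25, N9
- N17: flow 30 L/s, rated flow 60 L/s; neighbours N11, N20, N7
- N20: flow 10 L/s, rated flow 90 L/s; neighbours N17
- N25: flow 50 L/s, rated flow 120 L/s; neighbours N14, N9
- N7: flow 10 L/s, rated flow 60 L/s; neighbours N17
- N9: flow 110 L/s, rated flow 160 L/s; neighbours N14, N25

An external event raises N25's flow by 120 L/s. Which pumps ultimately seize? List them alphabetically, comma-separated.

N14, N25, N9

Round 1 — N25 at 170 > 120. N25 seizes.
  N25 sheds 170 L/s to N14, N9: 85 each.
    N14: 100+85 = 185 > 120
    N9: 110+85 = 195 > 160
Round 2 — N14, N9 seize.
  N14 sheds 185 L/s: no online neighbours, lost.
  N9 sheds 195 L/s: no online neighbours, lost.
No further seizures.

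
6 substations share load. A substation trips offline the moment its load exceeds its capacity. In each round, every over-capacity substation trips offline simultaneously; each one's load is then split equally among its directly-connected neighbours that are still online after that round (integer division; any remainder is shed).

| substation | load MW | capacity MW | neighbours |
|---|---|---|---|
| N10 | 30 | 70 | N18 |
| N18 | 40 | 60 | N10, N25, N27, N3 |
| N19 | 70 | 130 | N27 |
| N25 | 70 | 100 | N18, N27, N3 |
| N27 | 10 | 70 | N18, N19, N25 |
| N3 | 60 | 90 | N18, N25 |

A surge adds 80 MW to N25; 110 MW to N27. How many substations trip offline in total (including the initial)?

5

Round 1 — N25 at 150 > 100; N27 at 120 > 70. N25, N27 trip offline.
  N25 sheds 150 MW to N18, N3: 75 each.
    N18: 40+75 = 115 > 60
    N3: 60+75 = 135 > 90
  N27 sheds 120 MW to N18, N19: 60 each.
    N18: 115+60 = 175 > 60
    N19: 70+60 = 130 ≤ 130
Round 2 — N18, N3 trip offline.
  N18 sheds 175 MW to N10: 175 each.
    N10: 30+175 = 205 > 70
  N3 sheds 135 MW: no online neighbours, lost.
Round 3 — N10 trips offline.
  N10 sheds 205 MW: no online neighbours, lost.
No further trips.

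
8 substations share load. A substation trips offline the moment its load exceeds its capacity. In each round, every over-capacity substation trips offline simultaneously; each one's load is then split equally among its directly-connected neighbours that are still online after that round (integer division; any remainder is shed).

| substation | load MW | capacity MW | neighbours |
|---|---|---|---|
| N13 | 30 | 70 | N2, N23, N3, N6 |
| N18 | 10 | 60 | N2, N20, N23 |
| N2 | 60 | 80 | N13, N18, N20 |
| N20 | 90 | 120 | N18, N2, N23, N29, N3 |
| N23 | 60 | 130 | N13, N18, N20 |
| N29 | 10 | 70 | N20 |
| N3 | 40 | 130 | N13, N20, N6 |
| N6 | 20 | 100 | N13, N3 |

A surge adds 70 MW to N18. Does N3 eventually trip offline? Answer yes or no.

no

Round 1 — N18 at 80 > 60. N18 trips offline.
  N18 sheds 80 MW to N2, N20, N23: 26 each (2 lost).
    N2: 60+26 = 86 > 80
    N20: 90+26 = 116 ≤ 120
    N23: 60+26 = 86 ≤ 130
Round 2 — N2 trips offline.
  N2 sheds 86 MW to N13, N20: 43 each.
    N13: 30+43 = 73 > 70
    N20: 116+43 = 159 > 120
Round 3 — N13, N20 trip offline.
  N13 sheds 73 MW to N23, N3, N6: 24 each (1 lost).
    N23: 86+24 = 110 ≤ 130
    N3: 40+24 = 64 ≤ 130
    N6: 20+24 = 44 ≤ 100
  N20 sheds 159 MW to N23, N29, N3: 53 each.
    N23: 110+53 = 163 > 130
    N29: 10+53 = 63 ≤ 70
    N3: 64+53 = 117 ≤ 130
Round 4 — N23 trips offline.
  N23 sheds 163 MW: no online neighbours, lost.
No further trips.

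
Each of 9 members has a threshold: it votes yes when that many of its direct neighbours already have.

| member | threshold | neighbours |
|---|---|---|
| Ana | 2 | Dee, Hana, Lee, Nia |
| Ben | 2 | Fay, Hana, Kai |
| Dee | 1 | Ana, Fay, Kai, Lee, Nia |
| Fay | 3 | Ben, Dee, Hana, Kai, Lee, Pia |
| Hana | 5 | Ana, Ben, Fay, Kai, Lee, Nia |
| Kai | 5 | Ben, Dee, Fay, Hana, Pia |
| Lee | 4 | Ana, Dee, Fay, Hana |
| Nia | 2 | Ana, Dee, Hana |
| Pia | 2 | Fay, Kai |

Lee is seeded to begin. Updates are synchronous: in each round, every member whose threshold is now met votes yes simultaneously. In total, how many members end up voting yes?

Round 1 — Lee votes yes (initial).
Round 2 — checking thresholds:
  Ana: 1 of 4 neighbours < 2, below threshold.
  Dee: 1 of 5 neighbours ≥ 1, votes yes.
  Fay: 1 of 6 neighbours < 3, below threshold.
  Hana: 1 of 6 neighbours < 5, below threshold.
Round 3 — checking thresholds:
  Ana: 2 of 4 neighbours ≥ 2, votes yes.
  Fay: 2 of 6 neighbours < 3, below threshold.
  Hana: 1 of 6 neighbours < 5, below threshold.
  Kai: 1 of 5 neighbours < 5, below threshold.
  Nia: 1 of 3 neighbours < 2, below threshold.
Round 4 — checking thresholds:
  Fay: 2 of 6 neighbours < 3, below threshold.
  Hana: 2 of 6 neighbours < 5, below threshold.
  Kai: 1 of 5 neighbours < 5, below threshold.
  Nia: 2 of 3 neighbours ≥ 2, votes yes.
Round 5 — no new yes votes; cascade stops.

4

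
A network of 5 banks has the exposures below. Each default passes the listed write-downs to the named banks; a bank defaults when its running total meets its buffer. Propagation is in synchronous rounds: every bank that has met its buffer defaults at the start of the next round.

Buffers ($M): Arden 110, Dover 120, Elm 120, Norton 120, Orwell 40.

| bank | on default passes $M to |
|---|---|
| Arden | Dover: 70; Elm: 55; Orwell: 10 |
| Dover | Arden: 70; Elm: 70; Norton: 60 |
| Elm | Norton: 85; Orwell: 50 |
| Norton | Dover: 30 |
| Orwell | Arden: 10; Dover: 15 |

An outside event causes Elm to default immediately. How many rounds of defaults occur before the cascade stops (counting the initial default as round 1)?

Round 1 — Elm defaults (initial).
  Norton: +85 → 85 < 120
  Orwell: +50 → 50 ≥ 40
Round 2 — Orwell defaults.
  Arden: +10 → 10 < 110
  Dover: +15 → 15 < 120
No further defaults.

2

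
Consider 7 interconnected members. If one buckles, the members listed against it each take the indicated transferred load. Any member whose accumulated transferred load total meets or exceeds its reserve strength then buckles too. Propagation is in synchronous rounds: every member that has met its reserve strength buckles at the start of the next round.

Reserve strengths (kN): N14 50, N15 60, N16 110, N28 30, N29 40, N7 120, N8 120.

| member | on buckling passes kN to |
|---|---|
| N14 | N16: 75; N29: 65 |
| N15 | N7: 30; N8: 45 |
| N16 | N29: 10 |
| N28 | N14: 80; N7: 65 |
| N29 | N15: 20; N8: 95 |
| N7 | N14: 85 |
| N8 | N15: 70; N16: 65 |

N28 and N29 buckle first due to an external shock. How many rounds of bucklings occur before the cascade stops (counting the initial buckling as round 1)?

2

Round 1 — N28, N29 buckle (initial).
  N14: +80 → 80 ≥ 50
  N15: +20 → 20 < 60
  N7: +65 → 65 < 120
  N8: +95 → 95 < 120
Round 2 — N14 buckles.
  N16: +75 → 75 < 110
No further bucklings.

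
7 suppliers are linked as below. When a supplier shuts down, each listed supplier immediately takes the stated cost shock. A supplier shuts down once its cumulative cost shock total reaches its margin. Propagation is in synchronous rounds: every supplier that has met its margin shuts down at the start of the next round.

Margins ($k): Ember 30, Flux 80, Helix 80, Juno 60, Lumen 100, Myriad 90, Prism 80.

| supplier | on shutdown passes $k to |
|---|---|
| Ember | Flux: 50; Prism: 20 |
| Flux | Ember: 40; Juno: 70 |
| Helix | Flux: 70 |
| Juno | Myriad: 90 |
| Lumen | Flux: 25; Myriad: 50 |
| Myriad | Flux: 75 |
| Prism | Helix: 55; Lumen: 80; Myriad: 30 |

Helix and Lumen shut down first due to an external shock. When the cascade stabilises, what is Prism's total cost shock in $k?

Round 1 — Helix, Lumen shut down (initial).
  Flux: +70+25 → 95 ≥ 80
  Myriad: +50 → 50 < 90
Round 2 — Flux shuts down.
  Ember: +40 → 40 ≥ 30
  Juno: +70 → 70 ≥ 60
Round 3 — Ember, Juno shut down.
  Myriad: +90 → 140 ≥ 90
  Prism: +20 → 20 < 80
Round 4 — Myriad shuts down.
No further shutdowns.

20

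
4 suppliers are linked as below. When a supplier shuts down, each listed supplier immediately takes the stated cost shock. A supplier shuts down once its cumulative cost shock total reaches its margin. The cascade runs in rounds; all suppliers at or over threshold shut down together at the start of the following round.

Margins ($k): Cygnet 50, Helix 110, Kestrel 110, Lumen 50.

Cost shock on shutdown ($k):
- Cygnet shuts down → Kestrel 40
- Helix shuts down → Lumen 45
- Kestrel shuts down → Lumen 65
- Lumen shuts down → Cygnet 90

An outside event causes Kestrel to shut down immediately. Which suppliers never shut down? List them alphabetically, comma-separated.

Round 1 — Kestrel shuts down (initial).
  Lumen: +65 → 65 ≥ 50
Round 2 — Lumen shuts down.
  Cygnet: +90 → 90 ≥ 50
Round 3 — Cygnet shuts down.
No further shutdowns.

Helix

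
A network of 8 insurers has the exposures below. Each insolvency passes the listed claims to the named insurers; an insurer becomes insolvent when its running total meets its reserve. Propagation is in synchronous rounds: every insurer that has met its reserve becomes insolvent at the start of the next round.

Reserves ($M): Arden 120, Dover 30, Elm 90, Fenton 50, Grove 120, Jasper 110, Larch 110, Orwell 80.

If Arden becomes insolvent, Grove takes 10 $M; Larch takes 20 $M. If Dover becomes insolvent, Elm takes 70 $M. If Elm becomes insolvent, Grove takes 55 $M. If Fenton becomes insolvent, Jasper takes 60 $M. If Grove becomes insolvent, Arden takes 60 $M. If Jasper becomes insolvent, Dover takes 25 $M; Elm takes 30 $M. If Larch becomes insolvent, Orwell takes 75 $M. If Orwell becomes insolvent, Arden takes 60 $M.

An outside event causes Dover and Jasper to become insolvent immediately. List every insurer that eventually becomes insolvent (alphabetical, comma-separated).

Dover, Elm, Jasper

Round 1 — Dover, Jasper become insolvent (initial).
  Elm: +70+30 → 100 ≥ 90
Round 2 — Elm becomes insolvent.
  Grove: +55 → 55 < 120
No further insolvencies.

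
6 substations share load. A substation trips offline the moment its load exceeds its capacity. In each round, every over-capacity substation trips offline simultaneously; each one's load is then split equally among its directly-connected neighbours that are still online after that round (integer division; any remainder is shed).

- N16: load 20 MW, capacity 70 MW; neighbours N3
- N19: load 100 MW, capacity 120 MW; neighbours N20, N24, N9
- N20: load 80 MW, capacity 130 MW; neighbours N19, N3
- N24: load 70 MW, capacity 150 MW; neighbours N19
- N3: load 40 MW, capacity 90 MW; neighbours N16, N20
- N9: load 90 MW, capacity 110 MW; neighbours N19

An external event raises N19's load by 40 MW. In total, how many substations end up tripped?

2

Round 1 — N19 at 140 > 120. N19 trips offline.
  N19 sheds 140 MW to N20, N24, N9: 46 each (2 lost).
    N20: 80+46 = 126 ≤ 130
    N24: 70+46 = 116 ≤ 150
    N9: 90+46 = 136 > 110
Round 2 — N9 trips offline.
  N9 sheds 136 MW: no online neighbours, lost.
No further trips.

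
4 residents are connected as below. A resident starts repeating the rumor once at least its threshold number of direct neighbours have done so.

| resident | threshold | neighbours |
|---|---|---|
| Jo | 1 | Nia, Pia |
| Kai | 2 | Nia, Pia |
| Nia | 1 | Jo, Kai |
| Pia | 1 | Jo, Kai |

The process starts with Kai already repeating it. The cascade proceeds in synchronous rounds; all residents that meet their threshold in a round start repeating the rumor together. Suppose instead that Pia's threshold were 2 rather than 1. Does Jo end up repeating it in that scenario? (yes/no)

With Pia's threshold at 2:
Round 1 — Kai starts repeating the rumor (initial).
Round 2 — checking thresholds:
  Nia: 1 of 2 neighbours ≥ 1, starts repeating the rumor.
  Pia: 1 of 2 neighbours < 2, not yet.
Round 3 — checking thresholds:
  Jo: 1 of 2 neighbours ≥ 1, starts repeating the rumor.
  Pia: 1 of 2 neighbours < 2, not yet.
Round 4 — checking thresholds:
  Pia: 2 of 2 neighbours ≥ 2, starts repeating the rumor.
Round 5 — no new spreads; cascade stops.

yes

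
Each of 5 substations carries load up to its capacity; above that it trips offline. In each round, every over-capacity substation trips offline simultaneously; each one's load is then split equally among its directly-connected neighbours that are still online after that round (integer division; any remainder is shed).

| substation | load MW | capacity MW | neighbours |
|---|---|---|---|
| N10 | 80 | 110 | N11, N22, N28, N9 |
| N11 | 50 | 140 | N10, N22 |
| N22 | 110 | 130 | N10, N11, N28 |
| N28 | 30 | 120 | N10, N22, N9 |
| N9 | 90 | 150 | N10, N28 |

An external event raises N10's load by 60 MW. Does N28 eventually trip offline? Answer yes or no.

yes

Round 1 — N10 at 140 > 110. N10 trips offline.
  N10 sheds 140 MW to N11, N22, N28, N9: 35 each.
    N11: 50+35 = 85 ≤ 140
    N22: 110+35 = 145 > 130
    N28: 30+35 = 65 ≤ 120
    N9: 90+35 = 125 ≤ 150
Round 2 — N22 trips offline.
  N22 sheds 145 MW to N11, N28: 72 each (1 lost).
    N11: 85+72 = 157 > 140
    N28: 65+72 = 137 > 120
Round 3 — N11, N28 trip offline.
  N11 sheds 157 MW: no online neighbours, lost.
  N28 sheds 137 MW to N9: 137 each.
    N9: 125+137 = 262 > 150
Round 4 — N9 trips offline.
  N9 sheds 262 MW: no online neighbours, lost.
No further trips.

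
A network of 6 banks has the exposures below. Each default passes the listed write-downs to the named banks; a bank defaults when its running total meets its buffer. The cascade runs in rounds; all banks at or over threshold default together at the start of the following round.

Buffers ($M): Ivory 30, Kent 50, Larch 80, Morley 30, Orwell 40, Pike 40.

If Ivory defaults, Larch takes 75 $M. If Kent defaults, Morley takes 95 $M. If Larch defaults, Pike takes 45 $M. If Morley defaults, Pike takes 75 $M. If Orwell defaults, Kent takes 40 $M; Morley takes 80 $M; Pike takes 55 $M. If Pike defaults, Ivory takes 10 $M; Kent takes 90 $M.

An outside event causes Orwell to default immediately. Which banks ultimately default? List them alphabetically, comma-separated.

Kent, Morley, Orwell, Pike

Round 1 — Orwell defaults (initial).
  Kent: +40 → 40 < 50
  Morley: +80 → 80 ≥ 30
  Pike: +55 → 55 ≥ 40
Round 2 — Morley, Pike default.
  Ivory: +10 → 10 < 30
  Kent: +90 → 130 ≥ 50
Round 3 — Kent defaults.
No further defaults.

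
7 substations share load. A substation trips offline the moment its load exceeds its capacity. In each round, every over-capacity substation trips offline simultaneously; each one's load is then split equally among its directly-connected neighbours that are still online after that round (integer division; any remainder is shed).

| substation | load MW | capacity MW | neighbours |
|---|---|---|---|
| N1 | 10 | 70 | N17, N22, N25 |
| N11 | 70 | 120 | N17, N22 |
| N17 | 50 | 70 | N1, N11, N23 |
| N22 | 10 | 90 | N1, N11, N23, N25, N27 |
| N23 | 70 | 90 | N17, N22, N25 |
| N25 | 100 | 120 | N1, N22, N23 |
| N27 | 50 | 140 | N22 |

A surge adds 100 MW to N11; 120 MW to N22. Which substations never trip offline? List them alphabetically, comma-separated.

Round 1 — N11 at 170 > 120; N22 at 130 > 90. N11, N22 trip offline.
  N11 sheds 170 MW to N17: 170 each.
    N17: 50+170 = 220 > 70
  N22 sheds 130 MW to N1, N23, N25, N27: 32 each (2 lost).
    N1: 10+32 = 42 ≤ 70
    N23: 70+32 = 102 > 90
    N25: 100+32 = 132 > 120
    N27: 50+32 = 82 ≤ 140
Round 2 — N17, N23, N25 trip offline.
  N17 sheds 220 MW to N1: 220 each.
    N1: 42+220 = 262 > 70
  N23 sheds 102 MW: no online neighbours, lost.
  N25 sheds 132 MW to N1: 132 each.
    N1: 262+132 = 394 > 70
Round 3 — N1 trips offline.
  N1 sheds 394 MW: no online neighbours, lost.
No further trips.

N27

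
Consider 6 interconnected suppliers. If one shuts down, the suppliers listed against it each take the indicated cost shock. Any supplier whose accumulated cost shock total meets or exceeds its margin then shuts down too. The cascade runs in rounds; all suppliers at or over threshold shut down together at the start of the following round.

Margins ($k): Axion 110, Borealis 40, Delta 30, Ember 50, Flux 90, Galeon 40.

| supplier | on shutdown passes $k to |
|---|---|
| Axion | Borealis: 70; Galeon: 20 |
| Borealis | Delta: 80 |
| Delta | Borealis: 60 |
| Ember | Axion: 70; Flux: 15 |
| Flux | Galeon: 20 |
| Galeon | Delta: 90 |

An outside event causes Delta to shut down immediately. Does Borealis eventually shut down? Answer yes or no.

yes

Round 1 — Delta shuts down (initial).
  Borealis: +60 → 60 ≥ 40
Round 2 — Borealis shuts down.
No further shutdowns.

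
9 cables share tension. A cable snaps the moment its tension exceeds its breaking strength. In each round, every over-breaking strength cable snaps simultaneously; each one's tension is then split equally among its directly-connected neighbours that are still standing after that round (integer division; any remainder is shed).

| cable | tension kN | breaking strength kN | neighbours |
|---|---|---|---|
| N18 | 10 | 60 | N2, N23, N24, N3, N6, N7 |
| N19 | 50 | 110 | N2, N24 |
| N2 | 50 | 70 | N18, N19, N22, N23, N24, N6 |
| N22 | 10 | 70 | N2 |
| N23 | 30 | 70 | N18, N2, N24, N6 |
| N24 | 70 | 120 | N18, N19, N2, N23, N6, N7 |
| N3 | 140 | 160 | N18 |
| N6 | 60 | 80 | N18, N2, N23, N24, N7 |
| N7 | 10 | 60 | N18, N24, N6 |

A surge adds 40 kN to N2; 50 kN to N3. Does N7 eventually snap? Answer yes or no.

Round 1 — N2 at 90 > 70; N3 at 190 > 160. N2, N3 snap.
  N2 sheds 90 kN to N18, N19, N22, N23, N24, N6: 15 each.
    N18: 10+15 = 25 ≤ 60
    N19: 50+15 = 65 ≤ 110
    N22: 10+15 = 25 ≤ 70
    N23: 30+15 = 45 ≤ 70
    N24: 70+15 = 85 ≤ 120
    N6: 60+15 = 75 ≤ 80
  N3 sheds 190 kN to N18: 190 each.
    N18: 25+190 = 215 > 60
Round 2 — N18 snaps.
  N18 sheds 215 kN to N23, N24, N6, N7: 53 each (3 lost).
    N23: 45+53 = 98 > 70
    N24: 85+53 = 138 > 120
    N6: 75+53 = 128 > 80
    N7: 10+53 = 63 > 60
Round 3 — N23, N24, N6, N7 snap.
  N23 sheds 98 kN: no online neighbours, lost.
  N24 sheds 138 kN to N19: 138 each.
    N19: 65+138 = 203 > 110
  N6 sheds 128 kN: no online neighbours, lost.
  N7 sheds 63 kN: no online neighbours, lost.
Round 4 — N19 snaps.
  N19 sheds 203 kN: no online neighbours, lost.
No further breaks.

yes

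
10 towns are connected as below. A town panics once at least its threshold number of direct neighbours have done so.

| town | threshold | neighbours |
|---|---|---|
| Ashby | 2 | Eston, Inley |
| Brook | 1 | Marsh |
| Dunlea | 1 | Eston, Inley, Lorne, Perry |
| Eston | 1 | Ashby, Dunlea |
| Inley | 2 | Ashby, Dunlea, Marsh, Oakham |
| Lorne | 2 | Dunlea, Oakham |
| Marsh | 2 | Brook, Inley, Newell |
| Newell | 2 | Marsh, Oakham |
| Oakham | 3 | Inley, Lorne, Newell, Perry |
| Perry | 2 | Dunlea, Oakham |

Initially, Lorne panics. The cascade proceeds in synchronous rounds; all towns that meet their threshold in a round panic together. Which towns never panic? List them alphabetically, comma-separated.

Ashby, Brook, Inley, Marsh, Newell, Oakham, Perry

Round 1 — Lorne panics (initial).
Round 2 — checking thresholds:
  Dunlea: 1 of 4 neighbours ≥ 1, panics.
  Oakham: 1 of 4 neighbours < 3, below threshold.
Round 3 — checking thresholds:
  Eston: 1 of 2 neighbours ≥ 1, panics.
  Inley: 1 of 4 neighbours < 2, below threshold.
  Oakham: 1 of 4 neighbours < 3, below threshold.
  Perry: 1 of 2 neighbours < 2, below threshold.
Round 4 — no new panics; cascade stops.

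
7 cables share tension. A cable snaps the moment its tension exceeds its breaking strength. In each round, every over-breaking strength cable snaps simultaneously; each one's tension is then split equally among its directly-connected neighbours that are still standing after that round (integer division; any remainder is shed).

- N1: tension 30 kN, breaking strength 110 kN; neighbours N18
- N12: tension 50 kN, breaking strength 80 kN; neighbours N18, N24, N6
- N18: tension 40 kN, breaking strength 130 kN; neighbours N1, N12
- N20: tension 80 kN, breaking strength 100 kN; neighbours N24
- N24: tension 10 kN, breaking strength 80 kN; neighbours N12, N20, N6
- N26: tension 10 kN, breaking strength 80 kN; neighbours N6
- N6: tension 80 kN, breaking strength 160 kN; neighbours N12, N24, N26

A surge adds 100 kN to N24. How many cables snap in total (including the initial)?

3

Round 1 — N24 at 110 > 80. N24 snaps.
  N24 sheds 110 kN to N12, N20, N6: 36 each (2 lost).
    N12: 50+36 = 86 > 80
    N20: 80+36 = 116 > 100
    N6: 80+36 = 116 ≤ 160
Round 2 — N12, N20 snap.
  N12 sheds 86 kN to N18, N6: 43 each.
    N18: 40+43 = 83 ≤ 130
    N6: 116+43 = 159 ≤ 160
  N20 sheds 116 kN: no online neighbours, lost.
No further breaks.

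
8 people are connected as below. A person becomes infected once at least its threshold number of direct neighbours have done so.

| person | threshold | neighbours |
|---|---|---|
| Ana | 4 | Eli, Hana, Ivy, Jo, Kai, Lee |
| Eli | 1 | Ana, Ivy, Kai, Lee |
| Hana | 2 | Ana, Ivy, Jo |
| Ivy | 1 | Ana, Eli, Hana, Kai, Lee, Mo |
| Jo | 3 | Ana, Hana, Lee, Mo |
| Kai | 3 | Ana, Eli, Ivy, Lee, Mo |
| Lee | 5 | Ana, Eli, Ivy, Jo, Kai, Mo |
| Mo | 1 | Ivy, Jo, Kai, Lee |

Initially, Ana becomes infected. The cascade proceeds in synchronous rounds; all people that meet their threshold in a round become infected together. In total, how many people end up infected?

8

Round 1 — Ana becomes infected (initial).
Round 2 — checking thresholds:
  Eli: 1 of 4 neighbours ≥ 1, becomes infected.
  Hana: 1 of 3 neighbours < 2, not yet.
  Ivy: 1 of 6 neighbours ≥ 1, becomes infected.
  Jo: 1 of 4 neighbours < 3, not yet.
  Kai: 1 of 5 neighbours < 3, not yet.
  Lee: 1 of 6 neighbours < 5, not yet.
Round 3 — checking thresholds:
  Hana: 2 of 3 neighbours ≥ 2, becomes infected.
  Jo: 1 of 4 neighbours < 3, not yet.
  Kai: 3 of 5 neighbours ≥ 3, becomes infected.
  Lee: 3 of 6 neighbours < 5, not yet.
  Mo: 1 of 4 neighbours ≥ 1, becomes infected.
Round 4 — checking thresholds:
  Jo: 3 of 4 neighbours ≥ 3, becomes infected.
  Lee: 5 of 6 neighbours ≥ 5, becomes infected.
Round 5 — no new infections; cascade stops.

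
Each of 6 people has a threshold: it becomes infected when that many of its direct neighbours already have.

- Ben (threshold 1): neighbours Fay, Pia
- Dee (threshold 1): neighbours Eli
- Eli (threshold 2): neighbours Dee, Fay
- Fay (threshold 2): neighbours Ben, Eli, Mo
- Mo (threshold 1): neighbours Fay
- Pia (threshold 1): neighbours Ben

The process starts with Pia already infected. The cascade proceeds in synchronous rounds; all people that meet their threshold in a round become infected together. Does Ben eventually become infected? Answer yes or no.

Round 1 — Pia becomes infected (initial).
Round 2 — checking thresholds:
  Ben: 1 of 2 neighbours ≥ 1, becomes infected.
Round 3 — no new infections; cascade stops.

yes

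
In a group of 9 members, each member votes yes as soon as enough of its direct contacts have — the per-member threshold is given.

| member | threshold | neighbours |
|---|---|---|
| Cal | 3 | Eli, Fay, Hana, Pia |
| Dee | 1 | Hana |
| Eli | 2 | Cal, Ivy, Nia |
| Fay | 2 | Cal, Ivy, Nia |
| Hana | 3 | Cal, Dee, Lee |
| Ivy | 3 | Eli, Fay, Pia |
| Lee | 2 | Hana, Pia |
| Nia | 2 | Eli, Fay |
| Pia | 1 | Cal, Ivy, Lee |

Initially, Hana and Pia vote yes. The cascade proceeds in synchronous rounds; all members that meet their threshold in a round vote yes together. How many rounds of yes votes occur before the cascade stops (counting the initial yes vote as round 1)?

2

Round 1 — Hana, Pia vote yes (initial).
Round 2 — checking thresholds:
  Cal: 2 of 4 neighbours < 3, not yet.
  Dee: 1 of 1 neighbours ≥ 1, votes yes.
  Ivy: 1 of 3 neighbours < 3, not yet.
  Lee: 2 of 2 neighbours ≥ 2, votes yes.
Round 3 — no new yes votes; cascade stops.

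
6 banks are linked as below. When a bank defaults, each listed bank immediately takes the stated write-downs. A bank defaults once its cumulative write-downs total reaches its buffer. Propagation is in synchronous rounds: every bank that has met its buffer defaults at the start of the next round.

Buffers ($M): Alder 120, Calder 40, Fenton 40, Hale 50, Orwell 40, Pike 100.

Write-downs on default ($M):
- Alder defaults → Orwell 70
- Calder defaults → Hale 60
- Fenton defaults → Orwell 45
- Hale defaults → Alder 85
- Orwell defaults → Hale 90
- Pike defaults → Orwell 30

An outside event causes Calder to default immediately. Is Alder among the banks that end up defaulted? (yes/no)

no

Round 1 — Calder defaults (initial).
  Hale: +60 → 60 ≥ 50
Round 2 — Hale defaults.
  Alder: +85 → 85 < 120
No further defaults.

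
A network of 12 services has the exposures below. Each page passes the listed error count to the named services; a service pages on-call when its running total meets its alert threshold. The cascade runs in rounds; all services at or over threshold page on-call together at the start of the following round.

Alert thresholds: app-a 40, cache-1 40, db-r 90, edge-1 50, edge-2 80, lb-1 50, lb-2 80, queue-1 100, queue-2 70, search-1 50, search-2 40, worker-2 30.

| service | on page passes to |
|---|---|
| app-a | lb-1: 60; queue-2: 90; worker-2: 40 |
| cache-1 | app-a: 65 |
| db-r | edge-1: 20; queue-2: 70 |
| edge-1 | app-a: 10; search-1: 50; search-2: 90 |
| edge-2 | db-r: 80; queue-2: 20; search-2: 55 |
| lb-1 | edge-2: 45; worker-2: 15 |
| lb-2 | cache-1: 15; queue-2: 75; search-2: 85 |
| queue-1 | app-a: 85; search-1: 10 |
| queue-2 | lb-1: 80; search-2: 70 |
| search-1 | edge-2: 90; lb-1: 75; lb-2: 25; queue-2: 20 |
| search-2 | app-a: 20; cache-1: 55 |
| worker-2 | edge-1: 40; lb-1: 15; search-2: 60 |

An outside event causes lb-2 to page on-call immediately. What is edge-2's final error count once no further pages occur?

Round 1 — lb-2 pages on-call (initial).
  cache-1: +15 → 15 < 40
  queue-2: +75 → 75 ≥ 70
  search-2: +85 → 85 ≥ 40
Round 2 — queue-2, search-2 page on-call.
  app-a: +20 → 20 < 40
  cache-1: +55 → 70 ≥ 40
  lb-1: +80 → 80 ≥ 50
Round 3 — cache-1, lb-1 page on-call.
  app-a: +65 → 85 ≥ 40
  edge-2: +45 → 45 < 80
  worker-2: +15 → 15 < 30
Round 4 — app-a pages on-call.
  worker-2: +40 → 55 ≥ 30
Round 5 — worker-2 pages on-call.
  edge-1: +40 → 40 < 50
No further pages.

45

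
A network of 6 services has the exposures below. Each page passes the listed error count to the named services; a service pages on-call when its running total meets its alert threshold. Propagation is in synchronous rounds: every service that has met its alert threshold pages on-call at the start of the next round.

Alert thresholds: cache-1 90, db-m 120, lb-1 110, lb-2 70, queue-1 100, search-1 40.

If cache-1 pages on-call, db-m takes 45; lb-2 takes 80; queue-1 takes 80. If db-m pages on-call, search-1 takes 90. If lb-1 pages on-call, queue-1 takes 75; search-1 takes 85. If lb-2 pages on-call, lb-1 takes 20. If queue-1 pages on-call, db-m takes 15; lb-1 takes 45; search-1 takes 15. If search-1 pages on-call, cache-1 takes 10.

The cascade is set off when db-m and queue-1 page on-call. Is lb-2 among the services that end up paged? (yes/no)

no

Round 1 — db-m, queue-1 page on-call (initial).
  lb-1: +45 → 45 < 110
  search-1: +90+15 → 105 ≥ 40
Round 2 — search-1 pages on-call.
  cache-1: +10 → 10 < 90
No further pages.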